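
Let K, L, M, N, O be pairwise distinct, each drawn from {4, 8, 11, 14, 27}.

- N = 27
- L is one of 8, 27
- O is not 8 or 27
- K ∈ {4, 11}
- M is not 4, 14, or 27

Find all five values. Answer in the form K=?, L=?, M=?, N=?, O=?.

N has just one choice, so N = 27. Remove 27 from L.
L's domain is down to {8}, so L = 8. Remove 8 from M.
That leaves M = 11. So K, O can't be 11.
K has just one choice, so K = 4. Strike 4 from O.
O must be 14 (only option left).

K=4, L=8, M=11, N=27, O=14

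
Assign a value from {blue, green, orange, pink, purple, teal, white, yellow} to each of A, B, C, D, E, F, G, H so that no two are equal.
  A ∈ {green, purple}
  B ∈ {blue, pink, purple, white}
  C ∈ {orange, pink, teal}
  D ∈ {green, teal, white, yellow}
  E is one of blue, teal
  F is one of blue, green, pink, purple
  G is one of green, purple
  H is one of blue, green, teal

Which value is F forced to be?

pink

The 8 variables together cover exactly {blue, green, orange, pink, purple, teal, white, yellow} — 8 values for 8 variables — and orange appears only in C's list, so C = orange.
The 7 still-open variables draw from only 7 values {blue, green, pink, purple, teal, white, yellow}, so each is used; only D can be yellow, hence D = yellow.
The 6 still-open variables draw from only 6 values {blue, green, pink, purple, teal, white}, so each is used; only B can be white, hence B = white.
The 5 still-open variables draw from only 5 values {blue, green, pink, purple, teal}, so each is used; only F can be pink, hence F = pink.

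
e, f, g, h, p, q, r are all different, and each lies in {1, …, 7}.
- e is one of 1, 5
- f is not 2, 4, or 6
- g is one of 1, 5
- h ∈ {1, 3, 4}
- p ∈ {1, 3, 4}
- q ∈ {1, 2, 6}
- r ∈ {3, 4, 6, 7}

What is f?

The 7 variables draw from only 7 values {1, 2, 3, 4, 5, 6, 7}, so each is used; only q can be 2, hence q = 2.
Among the 6 still-open variables, 6 fits only r (and all 6 values in {1, 3, 4, 5, 6, 7} must be used), so r = 6.
The 5 still-open variables draw from only 5 values {1, 3, 4, 5, 7}, so each is used; only f can be 7, hence f = 7.

7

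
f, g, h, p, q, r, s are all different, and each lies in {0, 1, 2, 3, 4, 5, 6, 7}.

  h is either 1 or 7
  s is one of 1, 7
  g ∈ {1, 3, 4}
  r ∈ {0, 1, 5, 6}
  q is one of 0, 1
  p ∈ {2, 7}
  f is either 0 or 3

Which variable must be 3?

h and s between them cover only {1, 7} — a naked pair. Remove those values from g, p, q, r.
p must be 2 (only option left).
That leaves q = 0. So f, r can't be 0.
So 3 goes to f.

f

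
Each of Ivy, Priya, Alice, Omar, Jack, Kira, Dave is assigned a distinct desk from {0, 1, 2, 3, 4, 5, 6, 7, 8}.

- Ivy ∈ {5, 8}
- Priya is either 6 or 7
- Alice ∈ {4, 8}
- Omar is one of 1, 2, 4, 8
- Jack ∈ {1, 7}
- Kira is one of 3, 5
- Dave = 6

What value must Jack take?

Dave's domain is down to {6}, so Dave = 6. So Priya can't be 6.
Priya must be 7 (only option left). So Jack can't be 7.
So Jack = 1.

1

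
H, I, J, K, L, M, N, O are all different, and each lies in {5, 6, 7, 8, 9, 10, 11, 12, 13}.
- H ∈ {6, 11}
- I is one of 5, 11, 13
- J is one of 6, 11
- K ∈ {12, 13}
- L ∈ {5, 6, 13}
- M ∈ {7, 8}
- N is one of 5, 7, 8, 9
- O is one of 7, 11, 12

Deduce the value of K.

The 8 variables together cover exactly {5, 6, 7, 8, 9, 11, 12, 13} — 8 values for 8 variables — and 9 appears only in N's list, so N = 9.
The 7 still-open variables together cover exactly {5, 6, 7, 8, 11, 12, 13} — 7 values for 7 variables — and 8 appears only in M's list, so M = 8.
Among the 6 still-open variables, 7 fits only O (and all 6 values in {5, 6, 7, 11, 12, 13} must be used), so O = 7.
Among the 5 still-open variables, 12 fits only K (and all 5 values in {5, 6, 11, 12, 13} must be used), so K = 12.

12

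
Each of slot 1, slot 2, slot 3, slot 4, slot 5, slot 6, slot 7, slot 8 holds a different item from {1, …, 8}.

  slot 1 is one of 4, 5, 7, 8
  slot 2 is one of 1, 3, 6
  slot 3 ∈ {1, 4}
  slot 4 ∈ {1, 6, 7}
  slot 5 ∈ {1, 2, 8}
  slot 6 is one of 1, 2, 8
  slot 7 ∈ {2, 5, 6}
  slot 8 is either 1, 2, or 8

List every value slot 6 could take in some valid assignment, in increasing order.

1, 2, 8

The 8 variables draw from only 8 values {1, 2, 3, 4, 5, 6, 7, 8}, so each is used; only slot 2 can be 3, hence slot 2 = 3.
slot 5, slot 6, slot 8 between them cover only {1, 2, 8} — a naked triple. Remove those values from slot 1, slot 3, slot 4, slot 7.
slot 3 has just one choice, so slot 3 = 4. So slot 1 can't be 4.
No further eliminations apply; slot 6 can still be any of 1, 2, 8.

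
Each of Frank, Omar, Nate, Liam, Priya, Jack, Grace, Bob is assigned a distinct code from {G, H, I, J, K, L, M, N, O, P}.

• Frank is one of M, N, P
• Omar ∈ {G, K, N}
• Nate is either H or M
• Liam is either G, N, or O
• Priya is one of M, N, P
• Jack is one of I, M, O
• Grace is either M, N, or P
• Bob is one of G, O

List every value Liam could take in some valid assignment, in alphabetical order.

G, O

The 8 variables draw from only 8 values {G, H, I, K, M, N, O, P}, so each is used; only Nate can be H, hence Nate = H.
The 7 still-open variables together cover exactly {G, I, K, M, N, O, P} — 7 values for 7 variables — and I appears only in Jack's list, so Jack = I.
The 6 still-open variables draw from only 6 values {G, K, M, N, O, P}, so each is used; only Omar can be K, hence Omar = K.
Frank, Priya, Grace between them cover only {M, N, P} — a naked triple. Remove those values from Liam.
No further eliminations apply; Liam can still be any of G, O.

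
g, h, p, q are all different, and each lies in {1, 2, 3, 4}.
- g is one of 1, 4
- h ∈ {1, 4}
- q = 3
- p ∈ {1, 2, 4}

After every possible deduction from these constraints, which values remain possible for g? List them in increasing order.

1, 4

q must be 3 (only option left).
Among the 3 still-open variables, 2 fits only p (and all 3 values in {1, 2, 4} must be used), so p = 2.
No further eliminations apply; g can still be any of 1, 4.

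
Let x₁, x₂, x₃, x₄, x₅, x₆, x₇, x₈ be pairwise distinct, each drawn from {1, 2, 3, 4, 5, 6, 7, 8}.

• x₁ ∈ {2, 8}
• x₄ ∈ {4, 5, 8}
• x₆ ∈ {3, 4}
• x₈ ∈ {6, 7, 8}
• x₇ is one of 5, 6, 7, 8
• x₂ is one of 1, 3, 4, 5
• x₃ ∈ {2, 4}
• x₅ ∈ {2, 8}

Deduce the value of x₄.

The 8 variables draw from only 8 values {1, 2, 3, 4, 5, 6, 7, 8}, so each is used; only x₂ can be 1, hence x₂ = 1.
The 7 still-open variables together cover exactly {2, 3, 4, 5, 6, 7, 8} — 7 values for 7 variables — and 3 appears only in x₆'s list, so x₆ = 3.
The 2 variables x₁ and x₅ are confined to {2, 8}, which locks those values in; drop them from x₃, x₄, x₇, x₈.
That leaves x₃ = 4. Strike 4 from x₄.
So x₄ = 5.

5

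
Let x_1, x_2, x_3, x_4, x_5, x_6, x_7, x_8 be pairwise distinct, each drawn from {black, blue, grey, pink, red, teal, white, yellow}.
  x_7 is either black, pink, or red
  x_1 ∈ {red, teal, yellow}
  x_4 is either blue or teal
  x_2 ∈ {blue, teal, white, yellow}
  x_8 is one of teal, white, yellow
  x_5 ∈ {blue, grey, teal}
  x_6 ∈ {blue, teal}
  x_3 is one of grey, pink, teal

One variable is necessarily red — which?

The 8 variables draw from only 8 values {black, blue, grey, pink, red, teal, white, yellow}, so each is used; only x_7 can be black, hence x_7 = black.
Among the 7 still-open variables, pink fits only x_3 (and all 7 values in {blue, grey, pink, red, teal, white, yellow} must be used), so x_3 = pink.
The 6 still-open variables draw from only 6 values {blue, grey, red, teal, white, yellow}, so each is used; only x_5 can be grey, hence x_5 = grey.
Among the 5 still-open variables, red fits only x_1 (and all 5 values in {blue, red, teal, white, yellow} must be used), so x_1 = red.

x_1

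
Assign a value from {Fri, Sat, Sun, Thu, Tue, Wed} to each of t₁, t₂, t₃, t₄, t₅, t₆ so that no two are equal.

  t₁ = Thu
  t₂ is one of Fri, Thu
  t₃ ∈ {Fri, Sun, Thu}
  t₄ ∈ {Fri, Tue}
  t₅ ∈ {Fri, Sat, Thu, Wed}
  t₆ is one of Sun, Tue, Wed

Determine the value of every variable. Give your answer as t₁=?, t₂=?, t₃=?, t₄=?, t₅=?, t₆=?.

t₁=Thu, t₂=Fri, t₃=Sun, t₄=Tue, t₅=Sat, t₆=Wed

t₁'s domain is down to {Thu}, so t₁ = Thu. Eliminate Thu elsewhere: t₂, t₃, t₅.
t₂'s domain is down to {Fri}, so t₂ = Fri. Remove Fri from t₃, t₄, t₅.
That leaves t₃ = Sun. So t₆ can't be Sun.
That leaves t₄ = Tue. Eliminate Tue elsewhere: t₆.
t₆'s domain is down to {Wed}, so t₆ = Wed. Strike Wed from t₅.
That leaves t₅ = Sat.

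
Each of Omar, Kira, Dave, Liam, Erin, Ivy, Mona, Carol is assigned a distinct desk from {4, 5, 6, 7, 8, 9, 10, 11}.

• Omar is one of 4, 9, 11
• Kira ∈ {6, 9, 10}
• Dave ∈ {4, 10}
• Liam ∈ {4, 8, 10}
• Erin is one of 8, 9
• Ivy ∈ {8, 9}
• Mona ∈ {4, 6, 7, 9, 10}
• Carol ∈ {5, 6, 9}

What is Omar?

11

The 8 variables together cover exactly {4, 5, 6, 7, 8, 9, 10, 11} — 8 values for 8 variables — and 5 appears only in Carol's list, so Carol = 5.
Among the 7 still-open variables, 7 fits only Mona (and all 7 values in {4, 6, 7, 8, 9, 10, 11} must be used), so Mona = 7.
The 6 still-open variables draw from only 6 values {4, 6, 8, 9, 10, 11}, so each is used; only Kira can be 6, hence Kira = 6.
The 5 still-open variables draw from only 5 values {4, 8, 9, 10, 11}, so each is used; only Omar can be 11, hence Omar = 11.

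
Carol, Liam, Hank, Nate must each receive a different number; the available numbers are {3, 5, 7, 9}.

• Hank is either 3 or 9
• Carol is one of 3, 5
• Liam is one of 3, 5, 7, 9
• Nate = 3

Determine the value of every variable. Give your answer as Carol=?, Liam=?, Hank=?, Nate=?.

Carol=5, Liam=7, Hank=9, Nate=3

Nate's domain is down to {3}, so Nate = 3. Strike 3 from Carol, Liam, Hank.
That leaves Carol = 5. So Liam can't be 5.
Hank must be 9 (only option left). Remove 9 from Liam.
That leaves Liam = 7.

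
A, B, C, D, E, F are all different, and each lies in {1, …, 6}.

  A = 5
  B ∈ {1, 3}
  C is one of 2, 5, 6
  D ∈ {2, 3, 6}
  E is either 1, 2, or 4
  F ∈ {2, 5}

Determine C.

6

A has just one choice, so A = 5. Remove 5 from C, F.
F must be 2 (only option left). So C, D, E can't be 2.
So C = 6.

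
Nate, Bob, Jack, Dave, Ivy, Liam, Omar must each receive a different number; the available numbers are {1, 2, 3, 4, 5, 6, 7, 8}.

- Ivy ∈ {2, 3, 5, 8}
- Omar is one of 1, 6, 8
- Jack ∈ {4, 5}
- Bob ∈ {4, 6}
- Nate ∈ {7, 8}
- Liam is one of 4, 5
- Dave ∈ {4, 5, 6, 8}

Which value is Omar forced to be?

Jack and Liam share exactly the 2 values {4, 5}; by pigeonhole those values go to them, so strike 4, 5 from Bob, Dave, Ivy.
Bob's domain is down to {6}, so Bob = 6. So Dave, Omar can't be 6.
That leaves Dave = 8. Strike 8 from Nate, Ivy, Omar.
So Omar = 1.

1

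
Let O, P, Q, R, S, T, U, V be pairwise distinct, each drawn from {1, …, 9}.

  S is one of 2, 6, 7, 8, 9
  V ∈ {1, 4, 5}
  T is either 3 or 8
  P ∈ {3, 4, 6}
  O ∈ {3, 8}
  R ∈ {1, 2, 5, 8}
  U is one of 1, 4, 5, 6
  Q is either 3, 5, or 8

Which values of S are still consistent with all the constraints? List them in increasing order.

7, 9

The 2 variables O and T are confined to {3, 8}, which locks those values in; drop them from P, Q, R, S.
Q has just one choice, so Q = 5. So R, U, V can't be 5.
P, U, V between them cover only {1, 4, 6} — a naked triple. Remove those values from R, S.
That leaves R = 2. Strike 2 from S.
No further eliminations apply; S can still be any of 7, 9.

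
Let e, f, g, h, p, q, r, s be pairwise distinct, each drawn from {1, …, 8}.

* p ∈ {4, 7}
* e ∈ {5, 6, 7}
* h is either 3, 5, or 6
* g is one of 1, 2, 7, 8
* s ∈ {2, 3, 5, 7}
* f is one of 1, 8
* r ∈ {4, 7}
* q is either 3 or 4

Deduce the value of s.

2

p and r between them cover only {4, 7} — a naked pair. Remove those values from e, g, q, s.
q's domain is down to {3}, so q = 3. Eliminate 3 elsewhere: h, s.
e and h between them cover only {5, 6} — a naked pair. Remove those values from s.
So s = 2.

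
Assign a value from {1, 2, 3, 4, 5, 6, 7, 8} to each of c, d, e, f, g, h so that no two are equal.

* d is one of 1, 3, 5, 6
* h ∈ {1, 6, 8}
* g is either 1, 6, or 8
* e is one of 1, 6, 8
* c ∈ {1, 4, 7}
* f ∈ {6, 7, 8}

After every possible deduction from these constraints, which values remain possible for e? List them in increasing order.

1, 6, 8

The 3 variables e, g, h are confined to {1, 6, 8}, which locks those values in; drop them from c, d, f.
f has just one choice, so f = 7. Strike 7 from c.
That leaves c = 4.
No further eliminations apply; e can still be any of 1, 6, 8.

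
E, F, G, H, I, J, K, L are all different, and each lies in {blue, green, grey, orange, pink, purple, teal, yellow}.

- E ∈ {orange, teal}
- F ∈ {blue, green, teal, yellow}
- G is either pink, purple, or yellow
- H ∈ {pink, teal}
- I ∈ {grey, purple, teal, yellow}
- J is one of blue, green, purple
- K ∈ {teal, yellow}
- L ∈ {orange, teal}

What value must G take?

purple

Among the 8 variables, grey fits only I (and all 8 values in {blue, green, grey, orange, pink, purple, teal, yellow} must be used), so I = grey.
The 2 variables E and L are confined to {orange, teal}, which locks those values in; drop them from F, H, K.
H's domain is down to {pink}, so H = pink. So G can't be pink.
K must be yellow (only option left). Remove yellow from F, G.
So G = purple.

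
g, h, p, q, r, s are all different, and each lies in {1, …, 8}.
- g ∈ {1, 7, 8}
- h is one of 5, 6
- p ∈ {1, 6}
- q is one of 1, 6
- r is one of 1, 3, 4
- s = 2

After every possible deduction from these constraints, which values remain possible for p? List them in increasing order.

s has just one choice, so s = 2.
p and q between them cover only {1, 6} — a naked pair. Remove those values from g, h, r.
h's domain is down to {5}, so h = 5.
No further eliminations apply; p can still be any of 1, 6.

1, 6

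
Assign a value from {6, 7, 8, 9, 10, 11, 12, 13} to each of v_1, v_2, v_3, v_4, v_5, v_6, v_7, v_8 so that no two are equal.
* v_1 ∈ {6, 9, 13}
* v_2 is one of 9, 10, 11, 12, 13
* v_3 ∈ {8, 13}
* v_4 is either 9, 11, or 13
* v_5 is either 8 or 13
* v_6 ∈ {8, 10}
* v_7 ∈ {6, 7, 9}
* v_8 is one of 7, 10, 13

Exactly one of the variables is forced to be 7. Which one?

The 8 variables draw from only 8 values {6, 7, 8, 9, 10, 11, 12, 13}, so each is used; only v_2 can be 12, hence v_2 = 12.
The 7 still-open variables together cover exactly {6, 7, 8, 9, 10, 11, 13} — 7 values for 7 variables — and 11 appears only in v_4's list, so v_4 = 11.
v_3 and v_5 between them cover only {8, 13} — a naked pair. Remove those values from v_1, v_6, v_8.
That leaves v_6 = 10. Strike 10 from v_8.
So 7 goes to v_8.

v_8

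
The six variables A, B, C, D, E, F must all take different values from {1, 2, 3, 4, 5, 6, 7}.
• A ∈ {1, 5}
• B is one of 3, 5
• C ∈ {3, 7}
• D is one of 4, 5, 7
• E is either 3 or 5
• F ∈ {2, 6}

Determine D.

4

B and E share exactly the 2 values {3, 5}; by pigeonhole those values go to them, so strike 3, 5 from A, C, D.
That leaves A = 1.
C must be 7 (only option left). Remove 7 from D.
So D = 4.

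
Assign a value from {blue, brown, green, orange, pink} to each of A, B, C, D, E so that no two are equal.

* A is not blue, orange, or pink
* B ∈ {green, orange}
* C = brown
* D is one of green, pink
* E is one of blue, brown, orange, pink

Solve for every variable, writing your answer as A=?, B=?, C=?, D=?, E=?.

A=green, B=orange, C=brown, D=pink, E=blue

C has just one choice, so C = brown. Strike brown from A, E.
A's domain is down to {green}, so A = green. Remove green from B, D.
B must be orange (only option left). Eliminate orange elsewhere: E.
D has just one choice, so D = pink. Eliminate pink elsewhere: E.
E must be blue (only option left).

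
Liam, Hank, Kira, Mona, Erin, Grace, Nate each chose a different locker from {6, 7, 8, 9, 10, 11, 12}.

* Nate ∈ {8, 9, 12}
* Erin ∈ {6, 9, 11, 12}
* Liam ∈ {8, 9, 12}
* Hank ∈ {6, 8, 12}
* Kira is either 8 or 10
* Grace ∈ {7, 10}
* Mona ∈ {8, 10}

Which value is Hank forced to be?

6

The 7 variables together cover exactly {6, 7, 8, 9, 10, 11, 12} — 7 values for 7 variables — and 7 appears only in Grace's list, so Grace = 7.
The 6 still-open variables together cover exactly {6, 8, 9, 10, 11, 12} — 6 values for 6 variables — and 11 appears only in Erin's list, so Erin = 11.
The 5 still-open variables draw from only 5 values {6, 8, 9, 10, 12}, so each is used; only Hank can be 6, hence Hank = 6.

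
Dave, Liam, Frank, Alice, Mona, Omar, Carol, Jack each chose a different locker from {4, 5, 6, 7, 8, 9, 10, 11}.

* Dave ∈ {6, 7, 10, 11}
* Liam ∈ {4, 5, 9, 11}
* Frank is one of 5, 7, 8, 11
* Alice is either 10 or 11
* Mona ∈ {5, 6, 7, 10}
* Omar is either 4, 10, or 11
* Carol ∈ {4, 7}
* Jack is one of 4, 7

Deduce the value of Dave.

6

Among the 8 variables, 8 fits only Frank (and all 8 values in {4, 5, 6, 7, 8, 9, 10, 11} must be used), so Frank = 8.
Among the 7 still-open variables, 9 fits only Liam (and all 7 values in {4, 5, 6, 7, 9, 10, 11} must be used), so Liam = 9.
The 6 still-open variables together cover exactly {4, 5, 6, 7, 10, 11} — 6 values for 6 variables — and 5 appears only in Mona's list, so Mona = 5.
The 5 still-open variables together cover exactly {4, 6, 7, 10, 11} — 5 values for 5 variables — and 6 appears only in Dave's list, so Dave = 6.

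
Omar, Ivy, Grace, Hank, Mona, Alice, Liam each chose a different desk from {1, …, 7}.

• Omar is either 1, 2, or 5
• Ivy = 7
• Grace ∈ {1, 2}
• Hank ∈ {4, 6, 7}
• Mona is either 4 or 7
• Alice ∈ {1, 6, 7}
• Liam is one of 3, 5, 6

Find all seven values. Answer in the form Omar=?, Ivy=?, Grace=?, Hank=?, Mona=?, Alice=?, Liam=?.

Omar=5, Ivy=7, Grace=2, Hank=6, Mona=4, Alice=1, Liam=3

Ivy has just one choice, so Ivy = 7. So Hank, Mona, Alice can't be 7.
Mona must be 4 (only option left). Remove 4 from Hank.
That leaves Hank = 6. Eliminate 6 elsewhere: Alice, Liam.
Alice's domain is down to {1}, so Alice = 1. So Omar, Grace can't be 1.
Grace's domain is down to {2}, so Grace = 2. Remove 2 from Omar.
Omar's domain is down to {5}, so Omar = 5. Remove 5 from Liam.
Liam has just one choice, so Liam = 3.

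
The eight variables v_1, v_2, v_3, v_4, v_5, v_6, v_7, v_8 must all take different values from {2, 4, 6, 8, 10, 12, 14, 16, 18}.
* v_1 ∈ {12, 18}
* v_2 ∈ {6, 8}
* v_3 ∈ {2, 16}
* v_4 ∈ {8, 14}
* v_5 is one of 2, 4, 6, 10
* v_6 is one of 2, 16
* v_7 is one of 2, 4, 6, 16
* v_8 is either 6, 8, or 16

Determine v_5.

v_3 and v_6 between them cover only {2, 16} — a naked pair. Remove those values from v_5, v_7, v_8.
The 2 variables v_2 and v_8 are confined to {6, 8}, which locks those values in; drop them from v_4, v_5, v_7.
v_4 has just one choice, so v_4 = 14.
v_7 must be 4 (only option left). Strike 4 from v_5.
So v_5 = 10.

10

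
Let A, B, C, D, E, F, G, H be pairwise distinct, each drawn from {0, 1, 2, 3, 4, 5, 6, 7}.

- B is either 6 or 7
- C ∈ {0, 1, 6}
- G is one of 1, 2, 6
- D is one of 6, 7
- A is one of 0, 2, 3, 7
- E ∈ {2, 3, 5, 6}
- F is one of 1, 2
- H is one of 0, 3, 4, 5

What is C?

The 8 variables together cover exactly {0, 1, 2, 3, 4, 5, 6, 7} — 8 values for 8 variables — and 4 appears only in H's list, so H = 4.
The 7 still-open variables together cover exactly {0, 1, 2, 3, 5, 6, 7} — 7 values for 7 variables — and 5 appears only in E's list, so E = 5.
The 6 still-open variables together cover exactly {0, 1, 2, 3, 6, 7} — 6 values for 6 variables — and 3 appears only in A's list, so A = 3.
Among the 5 still-open variables, 0 fits only C (and all 5 values in {0, 1, 2, 6, 7} must be used), so C = 0.

0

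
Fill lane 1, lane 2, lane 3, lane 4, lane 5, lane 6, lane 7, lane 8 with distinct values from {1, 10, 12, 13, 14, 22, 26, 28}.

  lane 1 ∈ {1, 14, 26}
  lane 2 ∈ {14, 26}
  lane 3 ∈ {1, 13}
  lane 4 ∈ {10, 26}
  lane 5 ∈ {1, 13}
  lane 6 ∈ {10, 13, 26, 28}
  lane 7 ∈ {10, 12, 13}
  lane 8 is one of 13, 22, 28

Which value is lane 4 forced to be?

10

The 8 variables together cover exactly {1, 10, 12, 13, 14, 22, 26, 28} — 8 values for 8 variables — and 12 appears only in lane 7's list, so lane 7 = 12.
The 7 still-open variables together cover exactly {1, 10, 13, 14, 22, 26, 28} — 7 values for 7 variables — and 22 appears only in lane 8's list, so lane 8 = 22.
The 6 still-open variables draw from only 6 values {1, 10, 13, 14, 26, 28}, so each is used; only lane 6 can be 28, hence lane 6 = 28.
Among the 5 still-open variables, 10 fits only lane 4 (and all 5 values in {1, 10, 13, 14, 26} must be used), so lane 4 = 10.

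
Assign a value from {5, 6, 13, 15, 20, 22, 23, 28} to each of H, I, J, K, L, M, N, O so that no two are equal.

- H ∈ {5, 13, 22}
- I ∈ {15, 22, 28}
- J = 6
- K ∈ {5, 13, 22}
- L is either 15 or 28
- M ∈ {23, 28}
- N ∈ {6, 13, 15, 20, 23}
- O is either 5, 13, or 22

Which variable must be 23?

J must be 6 (only option left). Strike 6 from N.
The 7 still-open variables draw from only 7 values {5, 13, 15, 20, 22, 23, 28}, so each is used; only N can be 20, hence N = 20.
The 6 still-open variables together cover exactly {5, 13, 15, 22, 23, 28} — 6 values for 6 variables — and 23 appears only in M's list, so M = 23.

M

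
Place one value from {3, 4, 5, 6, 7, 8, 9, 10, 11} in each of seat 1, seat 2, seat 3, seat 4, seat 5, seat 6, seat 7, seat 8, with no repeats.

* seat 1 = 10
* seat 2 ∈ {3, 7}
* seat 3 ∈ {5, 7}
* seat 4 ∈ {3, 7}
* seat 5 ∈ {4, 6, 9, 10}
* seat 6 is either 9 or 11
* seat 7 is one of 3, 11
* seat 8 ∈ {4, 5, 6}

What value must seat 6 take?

9

seat 1 has just one choice, so seat 1 = 10. Strike 10 from seat 5.
seat 2 and seat 4 share exactly the 2 values {3, 7}; by pigeonhole those values go to them, so strike 3, 7 from seat 3, seat 7.
That leaves seat 3 = 5. So seat 8 can't be 5.
seat 7 has just one choice, so seat 7 = 11. So seat 6 can't be 11.
So seat 6 = 9.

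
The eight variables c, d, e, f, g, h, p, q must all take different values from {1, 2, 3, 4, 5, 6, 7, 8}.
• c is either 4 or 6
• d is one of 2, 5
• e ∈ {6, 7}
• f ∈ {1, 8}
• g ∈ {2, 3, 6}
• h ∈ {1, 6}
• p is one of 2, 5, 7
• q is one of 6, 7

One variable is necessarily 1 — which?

h

The 8 variables together cover exactly {1, 2, 3, 4, 5, 6, 7, 8} — 8 values for 8 variables — and 3 appears only in g's list, so g = 3.
Among the 7 still-open variables, 4 fits only c (and all 7 values in {1, 2, 4, 5, 6, 7, 8} must be used), so c = 4.
The 6 still-open variables together cover exactly {1, 2, 5, 6, 7, 8} — 6 values for 6 variables — and 8 appears only in f's list, so f = 8.
Among the 5 still-open variables, 1 fits only h (and all 5 values in {1, 2, 5, 6, 7} must be used), so h = 1.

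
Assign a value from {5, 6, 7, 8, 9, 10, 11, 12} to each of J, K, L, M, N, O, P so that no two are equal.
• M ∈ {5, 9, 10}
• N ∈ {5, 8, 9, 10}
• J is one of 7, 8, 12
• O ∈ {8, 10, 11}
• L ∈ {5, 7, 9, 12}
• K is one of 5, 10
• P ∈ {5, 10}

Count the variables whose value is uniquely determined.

3

Among the 7 variables, 11 fits only O (and all 7 values in {5, 7, 8, 9, 10, 11, 12} must be used), so O = 11.
K and P between them cover only {5, 10} — a naked pair. Remove those values from L, M, N.
M has just one choice, so M = 9. So L, N can't be 9.
That leaves N = 8. Eliminate 8 elsewhere: J.
Determined: M=9, N=8, O=11. The other variables each still have more than one consistent value. That makes 3.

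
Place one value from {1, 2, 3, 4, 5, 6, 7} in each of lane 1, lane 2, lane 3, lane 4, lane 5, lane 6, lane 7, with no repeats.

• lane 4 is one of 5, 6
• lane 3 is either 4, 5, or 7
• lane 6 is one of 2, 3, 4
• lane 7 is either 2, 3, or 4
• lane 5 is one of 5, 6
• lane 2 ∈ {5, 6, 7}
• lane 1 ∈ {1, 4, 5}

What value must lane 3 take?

The 7 variables together cover exactly {1, 2, 3, 4, 5, 6, 7} — 7 values for 7 variables — and 1 appears only in lane 1's list, so lane 1 = 1.
The 2 variables lane 4 and lane 5 are confined to {5, 6}, which locks those values in; drop them from lane 2, lane 3.
That leaves lane 2 = 7. Remove 7 from lane 3.
So lane 3 = 4.

4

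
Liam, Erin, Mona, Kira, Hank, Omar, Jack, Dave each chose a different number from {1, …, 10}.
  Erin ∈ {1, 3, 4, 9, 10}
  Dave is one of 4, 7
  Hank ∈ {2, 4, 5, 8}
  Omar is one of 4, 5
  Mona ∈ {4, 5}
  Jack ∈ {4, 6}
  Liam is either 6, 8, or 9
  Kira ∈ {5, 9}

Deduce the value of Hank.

Mona and Omar between them cover only {4, 5} — a naked pair. Remove those values from Erin, Kira, Hank, Jack, Dave.
Kira's domain is down to {9}, so Kira = 9. Strike 9 from Liam, Erin.
Jack must be 6 (only option left). Eliminate 6 elsewhere: Liam.
Dave's domain is down to {7}, so Dave = 7.
Liam's domain is down to {8}, so Liam = 8. So Hank can't be 8.
So Hank = 2.

2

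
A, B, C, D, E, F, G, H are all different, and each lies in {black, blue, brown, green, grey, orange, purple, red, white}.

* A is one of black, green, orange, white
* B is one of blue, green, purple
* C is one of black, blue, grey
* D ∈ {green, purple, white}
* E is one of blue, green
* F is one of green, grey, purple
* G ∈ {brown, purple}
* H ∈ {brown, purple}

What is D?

Among the 8 variables, orange fits only A (and all 8 values in {black, blue, brown, green, grey, orange, purple, white} must be used), so A = orange.
The 7 still-open variables draw from only 7 values {black, blue, brown, green, grey, purple, white}, so each is used; only C can be black, hence C = black.
The 6 still-open variables together cover exactly {blue, brown, green, grey, purple, white} — 6 values for 6 variables — and grey appears only in F's list, so F = grey.
Among the 5 still-open variables, white fits only D (and all 5 values in {blue, brown, green, purple, white} must be used), so D = white.

white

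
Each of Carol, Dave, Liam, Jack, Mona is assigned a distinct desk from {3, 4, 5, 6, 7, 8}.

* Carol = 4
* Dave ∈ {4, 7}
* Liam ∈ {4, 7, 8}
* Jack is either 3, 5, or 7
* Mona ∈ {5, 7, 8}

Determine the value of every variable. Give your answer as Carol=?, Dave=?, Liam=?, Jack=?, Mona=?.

Carol has just one choice, so Carol = 4. Eliminate 4 elsewhere: Dave, Liam.
Dave's domain is down to {7}, so Dave = 7. Eliminate 7 elsewhere: Liam, Jack, Mona.
Liam must be 8 (only option left). So Mona can't be 8.
Mona must be 5 (only option left). Remove 5 from Jack.
That leaves Jack = 3.

Carol=4, Dave=7, Liam=8, Jack=3, Mona=5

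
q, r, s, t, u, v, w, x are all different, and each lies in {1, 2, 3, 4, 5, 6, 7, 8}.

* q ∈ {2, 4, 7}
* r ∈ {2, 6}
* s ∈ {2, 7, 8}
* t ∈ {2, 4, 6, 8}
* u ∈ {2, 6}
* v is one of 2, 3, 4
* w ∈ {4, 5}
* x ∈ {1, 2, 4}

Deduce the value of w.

Among the 8 variables, 1 fits only x (and all 8 values in {1, 2, 3, 4, 5, 6, 7, 8} must be used), so x = 1.
The 7 still-open variables draw from only 7 values {2, 3, 4, 5, 6, 7, 8}, so each is used; only v can be 3, hence v = 3.
Among the 6 still-open variables, 5 fits only w (and all 6 values in {2, 4, 5, 6, 7, 8} must be used), so w = 5.

5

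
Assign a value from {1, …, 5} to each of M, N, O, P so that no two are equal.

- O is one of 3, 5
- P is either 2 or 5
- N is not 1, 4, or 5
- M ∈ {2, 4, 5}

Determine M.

4

The 4 variables together cover exactly {2, 3, 4, 5} — 4 values for 4 variables — and 4 appears only in M's list, so M = 4.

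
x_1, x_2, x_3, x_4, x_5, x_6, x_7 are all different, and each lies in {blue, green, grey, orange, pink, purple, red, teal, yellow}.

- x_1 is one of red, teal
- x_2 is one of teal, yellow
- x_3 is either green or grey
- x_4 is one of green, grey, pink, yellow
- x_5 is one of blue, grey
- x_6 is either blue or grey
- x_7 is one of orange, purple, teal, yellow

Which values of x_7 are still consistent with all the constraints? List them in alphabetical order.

The 2 variables x_5 and x_6 are confined to {blue, grey}, which locks those values in; drop them from x_3, x_4.
x_3 must be green (only option left). Remove green from x_4.
No further eliminations apply; x_7 can still be any of orange, purple, teal, yellow.

orange, purple, teal, yellow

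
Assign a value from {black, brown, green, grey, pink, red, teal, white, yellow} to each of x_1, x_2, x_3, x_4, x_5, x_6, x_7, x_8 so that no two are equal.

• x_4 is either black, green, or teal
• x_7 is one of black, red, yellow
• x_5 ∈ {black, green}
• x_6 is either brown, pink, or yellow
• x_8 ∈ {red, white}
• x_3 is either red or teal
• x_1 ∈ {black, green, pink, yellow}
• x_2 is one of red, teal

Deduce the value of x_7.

yellow

The 8 variables together cover exactly {black, brown, green, pink, red, teal, white, yellow} — 8 values for 8 variables — and brown appears only in x_6's list, so x_6 = brown.
The 7 still-open variables draw from only 7 values {black, green, pink, red, teal, white, yellow}, so each is used; only x_1 can be pink, hence x_1 = pink.
The 6 still-open variables draw from only 6 values {black, green, red, teal, white, yellow}, so each is used; only x_8 can be white, hence x_8 = white.
The 5 still-open variables together cover exactly {black, green, red, teal, yellow} — 5 values for 5 variables — and yellow appears only in x_7's list, so x_7 = yellow.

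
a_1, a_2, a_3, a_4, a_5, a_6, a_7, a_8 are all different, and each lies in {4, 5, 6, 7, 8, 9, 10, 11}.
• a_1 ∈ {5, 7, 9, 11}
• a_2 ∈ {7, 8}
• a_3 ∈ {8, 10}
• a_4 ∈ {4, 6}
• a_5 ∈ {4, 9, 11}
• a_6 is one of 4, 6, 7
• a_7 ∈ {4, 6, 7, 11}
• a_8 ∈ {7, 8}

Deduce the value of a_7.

11

The 8 variables draw from only 8 values {4, 5, 6, 7, 8, 9, 10, 11}, so each is used; only a_1 can be 5, hence a_1 = 5.
Among the 7 still-open variables, 9 fits only a_5 (and all 7 values in {4, 6, 7, 8, 9, 10, 11} must be used), so a_5 = 9.
Among the 6 still-open variables, 10 fits only a_3 (and all 6 values in {4, 6, 7, 8, 10, 11} must be used), so a_3 = 10.
Among the 5 still-open variables, 11 fits only a_7 (and all 5 values in {4, 6, 7, 8, 11} must be used), so a_7 = 11.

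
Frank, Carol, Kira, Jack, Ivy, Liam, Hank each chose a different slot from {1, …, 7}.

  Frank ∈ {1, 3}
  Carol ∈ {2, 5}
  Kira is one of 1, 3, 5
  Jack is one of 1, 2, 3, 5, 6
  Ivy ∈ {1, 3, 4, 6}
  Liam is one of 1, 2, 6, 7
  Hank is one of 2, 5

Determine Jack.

The 7 variables draw from only 7 values {1, 2, 3, 4, 5, 6, 7}, so each is used; only Ivy can be 4, hence Ivy = 4.
The 6 still-open variables together cover exactly {1, 2, 3, 5, 6, 7} — 6 values for 6 variables — and 7 appears only in Liam's list, so Liam = 7.
Among the 5 still-open variables, 6 fits only Jack (and all 5 values in {1, 2, 3, 5, 6} must be used), so Jack = 6.

6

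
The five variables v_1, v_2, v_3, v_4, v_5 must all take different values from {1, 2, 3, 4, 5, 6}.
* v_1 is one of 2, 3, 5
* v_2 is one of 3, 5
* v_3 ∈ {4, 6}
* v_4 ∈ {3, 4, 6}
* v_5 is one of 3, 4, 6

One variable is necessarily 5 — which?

The 5 variables together cover exactly {2, 3, 4, 5, 6} — 5 values for 5 variables — and 2 appears only in v_1's list, so v_1 = 2.
The 4 still-open variables together cover exactly {3, 4, 5, 6} — 4 values for 4 variables — and 5 appears only in v_2's list, so v_2 = 5.

v_2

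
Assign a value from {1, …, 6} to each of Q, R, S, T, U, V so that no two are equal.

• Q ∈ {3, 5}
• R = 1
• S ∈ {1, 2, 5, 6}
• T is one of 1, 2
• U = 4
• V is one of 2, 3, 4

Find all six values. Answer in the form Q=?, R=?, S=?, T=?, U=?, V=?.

Q=5, R=1, S=6, T=2, U=4, V=3

R must be 1 (only option left). So S, T can't be 1.
T's domain is down to {2}, so T = 2. Eliminate 2 elsewhere: S, V.
U has just one choice, so U = 4. So V can't be 4.
V must be 3 (only option left). Eliminate 3 elsewhere: Q.
Q has just one choice, so Q = 5. So S can't be 5.
S has just one choice, so S = 6.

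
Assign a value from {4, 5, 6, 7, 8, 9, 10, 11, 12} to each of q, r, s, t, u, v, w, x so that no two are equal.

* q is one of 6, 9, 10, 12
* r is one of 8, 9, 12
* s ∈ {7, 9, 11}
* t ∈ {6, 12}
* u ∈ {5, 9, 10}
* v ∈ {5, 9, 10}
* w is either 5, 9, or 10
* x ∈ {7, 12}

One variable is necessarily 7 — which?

Among the 8 variables, 8 fits only r (and all 8 values in {5, 6, 7, 8, 9, 10, 11, 12} must be used), so r = 8.
Among the 7 still-open variables, 11 fits only s (and all 7 values in {5, 6, 7, 9, 10, 11, 12} must be used), so s = 11.
The 6 still-open variables together cover exactly {5, 6, 7, 9, 10, 12} — 6 values for 6 variables — and 7 appears only in x's list, so x = 7.

x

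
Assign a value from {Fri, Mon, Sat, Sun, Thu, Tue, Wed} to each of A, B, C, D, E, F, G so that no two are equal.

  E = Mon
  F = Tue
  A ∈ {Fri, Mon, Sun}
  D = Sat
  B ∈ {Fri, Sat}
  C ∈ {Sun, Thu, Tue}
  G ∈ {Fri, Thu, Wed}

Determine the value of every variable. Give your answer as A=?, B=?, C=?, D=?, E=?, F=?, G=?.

D must be Sat (only option left). Remove Sat from B.
E has just one choice, so E = Mon. Remove Mon from A.
F must be Tue (only option left). Strike Tue from C.
B has just one choice, so B = Fri. Remove Fri from A, G.
A's domain is down to {Sun}, so A = Sun. Strike Sun from C.
C has just one choice, so C = Thu. Strike Thu from G.
G must be Wed (only option left).

A=Sun, B=Fri, C=Thu, D=Sat, E=Mon, F=Tue, G=Wed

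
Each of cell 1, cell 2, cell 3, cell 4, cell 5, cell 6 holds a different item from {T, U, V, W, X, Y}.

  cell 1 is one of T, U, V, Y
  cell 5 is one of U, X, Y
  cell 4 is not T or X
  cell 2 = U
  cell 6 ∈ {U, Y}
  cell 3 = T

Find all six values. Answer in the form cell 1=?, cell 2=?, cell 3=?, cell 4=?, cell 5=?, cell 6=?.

cell 2's domain is down to {U}, so cell 2 = U. Eliminate U elsewhere: cell 1, cell 4, cell 5, cell 6.
cell 3 has just one choice, so cell 3 = T. Remove T from cell 1.
cell 6's domain is down to {Y}, so cell 6 = Y. Eliminate Y elsewhere: cell 1, cell 4, cell 5.
That leaves cell 1 = V. Remove V from cell 4.
cell 4 has just one choice, so cell 4 = W.
cell 5 has just one choice, so cell 5 = X.

cell 1=V, cell 2=U, cell 3=T, cell 4=W, cell 5=X, cell 6=Y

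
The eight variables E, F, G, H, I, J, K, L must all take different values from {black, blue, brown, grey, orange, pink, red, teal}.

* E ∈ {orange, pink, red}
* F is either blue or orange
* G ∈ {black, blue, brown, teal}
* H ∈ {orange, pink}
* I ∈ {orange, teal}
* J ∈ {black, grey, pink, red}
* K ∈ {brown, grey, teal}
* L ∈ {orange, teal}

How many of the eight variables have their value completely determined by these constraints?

I and L between them cover only {orange, teal} — a naked pair. Remove those values from E, F, G, H, K.
F's domain is down to {blue}, so F = blue. So G can't be blue.
H's domain is down to {pink}, so H = pink. Remove pink from E, J.
That leaves E = red. Remove red from J.
Determined: E=red, F=blue, H=pink. The other variables each still have more than one consistent value. That makes 3.

3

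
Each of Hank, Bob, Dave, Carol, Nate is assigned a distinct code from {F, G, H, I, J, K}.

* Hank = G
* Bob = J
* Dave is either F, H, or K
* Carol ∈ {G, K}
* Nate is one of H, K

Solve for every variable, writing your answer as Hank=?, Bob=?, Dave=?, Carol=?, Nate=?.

Hank must be G (only option left). Remove G from Carol.
Bob must be J (only option left).
Carol must be K (only option left). Remove K from Dave, Nate.
Nate has just one choice, so Nate = H. Remove H from Dave.
Dave's domain is down to {F}, so Dave = F.

Hank=G, Bob=J, Dave=F, Carol=K, Nate=H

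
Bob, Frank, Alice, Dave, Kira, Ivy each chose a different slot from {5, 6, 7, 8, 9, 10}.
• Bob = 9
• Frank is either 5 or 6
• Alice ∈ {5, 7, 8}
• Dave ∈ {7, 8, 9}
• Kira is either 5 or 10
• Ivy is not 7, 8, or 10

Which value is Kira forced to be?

Bob's domain is down to {9}, so Bob = 9. Eliminate 9 elsewhere: Dave, Ivy.
The 5 still-open variables draw from only 5 values {5, 6, 7, 8, 10}, so each is used; only Kira can be 10, hence Kira = 10.

10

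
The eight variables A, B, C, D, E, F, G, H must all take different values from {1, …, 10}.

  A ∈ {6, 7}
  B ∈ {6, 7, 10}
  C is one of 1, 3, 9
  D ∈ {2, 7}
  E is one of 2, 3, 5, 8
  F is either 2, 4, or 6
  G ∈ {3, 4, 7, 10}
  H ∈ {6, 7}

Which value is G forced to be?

A and H share exactly the 2 values {6, 7}; by pigeonhole those values go to them, so strike 6, 7 from B, D, F, G.
B must be 10 (only option left). Remove 10 from G.
D's domain is down to {2}, so D = 2. Strike 2 from E, F.
F must be 4 (only option left). Strike 4 from G.
So G = 3.

3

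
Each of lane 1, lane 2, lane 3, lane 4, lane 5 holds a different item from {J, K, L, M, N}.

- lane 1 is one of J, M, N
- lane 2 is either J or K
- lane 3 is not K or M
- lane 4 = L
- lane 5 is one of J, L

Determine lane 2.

lane 4's domain is down to {L}, so lane 4 = L. So lane 3, lane 5 can't be L.
lane 5 has just one choice, so lane 5 = J. So lane 1, lane 2, lane 3 can't be J.
So lane 2 = K.

K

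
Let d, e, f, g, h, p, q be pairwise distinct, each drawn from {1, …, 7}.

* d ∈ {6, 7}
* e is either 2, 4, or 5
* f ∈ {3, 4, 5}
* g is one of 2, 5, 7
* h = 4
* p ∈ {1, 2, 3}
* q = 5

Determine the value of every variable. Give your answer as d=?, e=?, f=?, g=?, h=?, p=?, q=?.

h has just one choice, so h = 4. Remove 4 from e, f.
q has just one choice, so q = 5. Strike 5 from e, f, g.
e has just one choice, so e = 2. Strike 2 from g, p.
That leaves f = 3. Eliminate 3 elsewhere: p.
g must be 7 (only option left). Remove 7 from d.
p has just one choice, so p = 1.
d's domain is down to {6}, so d = 6.

d=6, e=2, f=3, g=7, h=4, p=1, q=5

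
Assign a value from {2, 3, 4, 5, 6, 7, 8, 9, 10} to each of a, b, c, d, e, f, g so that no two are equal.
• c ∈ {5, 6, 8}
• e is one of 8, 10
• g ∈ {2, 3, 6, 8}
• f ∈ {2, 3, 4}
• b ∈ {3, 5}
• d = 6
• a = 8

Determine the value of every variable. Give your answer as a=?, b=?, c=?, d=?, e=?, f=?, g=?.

a=8, b=3, c=5, d=6, e=10, f=4, g=2

a's domain is down to {8}, so a = 8. Eliminate 8 elsewhere: c, e, g.
d must be 6 (only option left). Eliminate 6 elsewhere: c, g.
That leaves e = 10.
That leaves c = 5. Eliminate 5 elsewhere: b.
That leaves b = 3. So f, g can't be 3.
g's domain is down to {2}, so g = 2. Strike 2 from f.
f must be 4 (only option left).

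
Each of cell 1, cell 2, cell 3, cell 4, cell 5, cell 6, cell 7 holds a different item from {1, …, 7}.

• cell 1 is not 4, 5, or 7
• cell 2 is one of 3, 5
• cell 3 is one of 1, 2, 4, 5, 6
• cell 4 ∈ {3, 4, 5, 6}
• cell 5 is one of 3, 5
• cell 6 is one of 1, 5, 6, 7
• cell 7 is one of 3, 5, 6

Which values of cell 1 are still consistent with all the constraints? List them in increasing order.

The 7 variables together cover exactly {1, 2, 3, 4, 5, 6, 7} — 7 values for 7 variables — and 7 appears only in cell 6's list, so cell 6 = 7.
The 2 variables cell 2 and cell 5 are confined to {3, 5}, which locks those values in; drop them from cell 1, cell 3, cell 4, cell 7.
cell 7 has just one choice, so cell 7 = 6. Strike 6 from cell 1, cell 3, cell 4.
cell 4 has just one choice, so cell 4 = 4. Eliminate 4 elsewhere: cell 3.
No further eliminations apply; cell 1 can still be any of 1, 2.

1, 2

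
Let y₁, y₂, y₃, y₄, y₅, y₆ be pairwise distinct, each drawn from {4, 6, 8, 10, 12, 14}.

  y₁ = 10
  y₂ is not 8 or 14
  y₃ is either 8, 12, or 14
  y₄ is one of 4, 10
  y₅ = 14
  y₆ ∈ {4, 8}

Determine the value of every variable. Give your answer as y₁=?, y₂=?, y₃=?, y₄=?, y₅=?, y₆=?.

y₁ must be 10 (only option left). Strike 10 from y₂, y₄.
y₄ has just one choice, so y₄ = 4. So y₂, y₆ can't be 4.
y₅ must be 14 (only option left). Remove 14 from y₃.
y₆ has just one choice, so y₆ = 8. Strike 8 from y₃.
y₃ has just one choice, so y₃ = 12. Strike 12 from y₂.
That leaves y₂ = 6.

y₁=10, y₂=6, y₃=12, y₄=4, y₅=14, y₆=8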